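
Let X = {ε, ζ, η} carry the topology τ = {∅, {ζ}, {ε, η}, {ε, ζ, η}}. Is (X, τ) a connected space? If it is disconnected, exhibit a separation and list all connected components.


(X, τ) is disconnected; components = [{ζ}, {ε, η}].

Find clopen sets (U ∈ τ with X ∖ U ∈ τ):
  U = ∅, X ∖ U = {ε, ζ, η} — both open, so U is clopen.
  U = {ζ}, X ∖ U = {ε, η} — both open, so U is clopen.
  U = {ε, η}, X ∖ U = {ζ} — both open, so U is clopen.
  U = {ε, ζ, η}, X ∖ U = ∅ — both open, so U is clopen.
Nontrivial clopen(s) exist: e.g. {ζ}. So (X, τ) is disconnected.
Compute connected components by grouping points that agree on all clopens:
  component: {ζ}
  component: {ε, η}


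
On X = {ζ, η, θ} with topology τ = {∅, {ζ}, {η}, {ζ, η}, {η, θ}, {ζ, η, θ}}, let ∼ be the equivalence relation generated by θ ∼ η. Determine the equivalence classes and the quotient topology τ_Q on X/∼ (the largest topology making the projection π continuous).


X/∼ = {[ζ], [η=θ]}; |τ_Q| = 4.

Equivalence classes: [ζ], [η=θ].
Quotient map π: X → X/∼ sends ζ ↦ [ζ], η ↦ [η=θ], θ ↦ [η=θ].
For each subset V ⊆ X/∼, compute π^{-1}(V) ⊆ X and check whether π^{-1}(V) ∈ τ. V is open in τ_Q iff π^{-1}(V) ∈ τ.
  V = {}: π^{-1}(V) = ∅ ∈ τ ✓.
  V = {[ζ]}: π^{-1}(V) = {ζ} ∈ τ ✓.
  V = {[η=θ]}: π^{-1}(V) = {η, θ} ∈ τ ✓.
  V = {[ζ], [η=θ]}: π^{-1}(V) = {ζ, η, θ} ∈ τ ✓.
Open sets in the quotient: τ_Q = {{}, {[ζ]}, {[η=θ]}, {[ζ], [η=θ]}} (4 elements).


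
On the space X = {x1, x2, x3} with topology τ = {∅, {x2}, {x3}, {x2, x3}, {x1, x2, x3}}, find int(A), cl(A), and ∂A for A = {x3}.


int(A) = {x3}, cl(A) = {x1, x3}, ∂A = {x1}.

Closed sets in (X, τ) are complements of opens:
  closed(X, τ) = {∅, {x1}, {x1, x2}, {x1, x3}, {x1, x2, x3}}.
int(A) = ⋃ {U ∈ τ : U ⊆ A}. Opens contained in A: ∅, {x3}.
Taking the union of these: int(A) = {x3}.
cl(A) = ⋂ {C closed : A ⊆ C}. Closed sets containing A: {x1, x3}, {x1, x2, x3}.
Intersecting these: cl(A) = {x1, x3}.
∂A = cl(A) ∖ int(A) = {x1, x3} ∖ {x3} = {x1}.


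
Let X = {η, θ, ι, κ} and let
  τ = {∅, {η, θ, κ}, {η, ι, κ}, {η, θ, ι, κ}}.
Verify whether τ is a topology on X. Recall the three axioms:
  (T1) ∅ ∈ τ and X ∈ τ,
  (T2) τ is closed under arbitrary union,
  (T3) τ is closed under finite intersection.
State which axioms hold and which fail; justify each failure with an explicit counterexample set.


τ is NOT a topology on X.

Axiom (T1): ∅ ∈ τ? Yes; X ∈ τ? Yes.
Axiom (T2/T3): check pairwise unions and intersections of members of τ.
Counterexample for (T3): {η, θ, κ} ∩ {η, ι, κ} = {η, κ} ∉ τ. Therefore τ is NOT a topology.


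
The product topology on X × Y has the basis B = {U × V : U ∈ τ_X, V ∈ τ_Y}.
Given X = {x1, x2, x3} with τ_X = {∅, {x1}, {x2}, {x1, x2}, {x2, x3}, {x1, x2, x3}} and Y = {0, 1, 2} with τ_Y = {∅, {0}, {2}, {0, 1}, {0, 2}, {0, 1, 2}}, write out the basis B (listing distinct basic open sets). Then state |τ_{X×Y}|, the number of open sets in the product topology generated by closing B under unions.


Basis B = {∅ × ∅, {x1} × {0}, {x1} × {2}, {x2} × {0}, {x2} × {2}, {x1} × {0, 1}, {x1} × {0, 2}, {x1, x2} × {0}, {x1, x2} × {2}, {x2} × {0, 1}, {x2} × {0, 2}, {x2, x3} × {0}, {x2, x3} × {2}, {x1} × {0, 1, 2}, {x1, x2, x3} × {0}, {x1, x2, x3} × {2}, {x2} × {0, 1, 2}, {x1, x2} × {0, 1}, {x1, x2} × {0, 2}, {x2, x3} × {0, 1}, {x2, x3} × {0, 2}, {x1, x2} × {0, 1, 2}, {x1, x2, x3} × {0, 1}, {x1, x2, x3} × {0, 2}, {x2, x3} × {0, 1, 2}, {x1, x2, x3} × {0, 1, 2}}; |τ_{X×Y}| = 108.

Enumerate products U × V with U ∈ τ_X, V ∈ τ_Y (deduplicated):
  ∅ × ∅ = {} (∅)
  {x1} × {0} = {(x1,0)}
  {x1} × {2} = {(x1,2)}
  {x2} × {0} = {(x2,0)}
  {x2} × {2} = {(x2,2)}
  {x1} × {0, 1} = {(x1,0), (x1,1)}
  {x1} × {0, 2} = {(x1,0), (x1,2)}
  {x1, x2} × {0} = {(x1,0), (x2,0)}
  {x1, x2} × {2} = {(x1,2), (x2,2)}
  {x2} × {0, 1} = {(x2,0), (x2,1)}
  {x2} × {0, 2} = {(x2,0), (x2,2)}
  {x2, x3} × {0} = {(x2,0), (x3,0)}
  {x2, x3} × {2} = {(x2,2), (x3,2)}
  {x1} × {0, 1, 2} = {(x1,0), (x1,1), (x1,2)}
  {x1, x2, x3} × {0} = {(x1,0), (x2,0), (x3,0)}
  {x1, x2, x3} × {2} = {(x1,2), (x2,2), (x3,2)}
  {x2} × {0, 1, 2} = {(x2,0), (x2,1), (x2,2)}
  {x1, x2} × {0, 1} = {(x1,0), (x1,1), (x2,0), (x2,1)}
  {x1, x2} × {0, 2} = {(x1,0), (x1,2), (x2,0), (x2,2)}
  {x2, x3} × {0, 1} = {(x2,0), (x2,1), (x3,0), (x3,1)}
  {x2, x3} × {0, 2} = {(x2,0), (x2,2), (x3,0), (x3,2)}
  {x1, x2} × {0, 1, 2} = {(x1,0), (x1,1), (x1,2), (x2,0), (x2,1), (x2,2)}
  {x1, x2, x3} × {0, 1} = {(x1,0), (x1,1), (x2,0), (x2,1), (x3,0), (x3,1)}
  {x1, x2, x3} × {0, 2} = {(x1,0), (x1,2), (x2,0), (x2,2), (x3,0), (x3,2)}
  {x2, x3} × {0, 1, 2} = {(x2,0), (x2,1), (x2,2), (x3,0), (x3,1), (x3,2)}
  {x1, x2, x3} × {0, 1, 2} = {(x1,0), (x1,1), (x1,2), (x2,0), (x2,1), (x2,2), (x3,0), (x3,1), (x3,2)}
These 26 distinct sets form the basis B.
Close under arbitrary unions to get τ_{X×Y}; counting gives |τ_{X×Y}| = 108.


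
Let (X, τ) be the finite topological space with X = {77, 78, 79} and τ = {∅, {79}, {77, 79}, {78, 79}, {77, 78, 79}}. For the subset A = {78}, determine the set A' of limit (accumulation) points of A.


A' = ∅

For each x ∈ X, list the open sets U ∈ τ with x ∈ U, then check whether U ∩ (A ∖ {x}) ≠ ∅ for every such U.
  x = 77: open {77, 79} ∋ x has {77, 79} ∩ (A ∖ {77}) = ∅, so x is NOT a limit point.
  x = 78: open {78, 79} ∋ x has {78, 79} ∩ (A ∖ {78}) = ∅, so x is NOT a limit point.
  x = 79: open {79} ∋ x has {79} ∩ (A ∖ {79}) = ∅, so x is NOT a limit point.
Collecting: A' = ∅.


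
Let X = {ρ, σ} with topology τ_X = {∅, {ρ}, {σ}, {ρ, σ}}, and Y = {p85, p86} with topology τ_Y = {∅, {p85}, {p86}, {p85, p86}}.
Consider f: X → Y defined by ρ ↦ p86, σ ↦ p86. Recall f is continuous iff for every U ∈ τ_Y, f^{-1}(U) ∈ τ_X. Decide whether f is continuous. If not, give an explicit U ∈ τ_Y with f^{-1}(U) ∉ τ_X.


f IS continuous.

Compute f^{-1}(U) for each U ∈ τ_Y:
  U = ∅: f^{-1}(U) = ∅ ∈ τ_X ✓.
  U = {p85}: f^{-1}(U) = ∅ ∈ τ_X ✓.
  U = {p86}: f^{-1}(U) = {ρ, σ} ∈ τ_X ✓.
  U = {p85, p86}: f^{-1}(U) = {ρ, σ} ∈ τ_X ✓.
Every preimage lies in τ_X, so f IS continuous.


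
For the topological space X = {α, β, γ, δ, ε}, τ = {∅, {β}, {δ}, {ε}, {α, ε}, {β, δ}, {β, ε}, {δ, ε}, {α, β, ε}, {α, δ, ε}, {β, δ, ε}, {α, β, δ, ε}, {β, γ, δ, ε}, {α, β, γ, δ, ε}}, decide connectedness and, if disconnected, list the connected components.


(X, τ) is connected.

Find clopen sets (U ∈ τ with X ∖ U ∈ τ):
  U = ∅, X ∖ U = {α, β, γ, δ, ε} — both open, so U is clopen.
  U = {α, β, γ, δ, ε}, X ∖ U = ∅ — both open, so U is clopen.
Only trivial clopens (∅ and X) exist, so (X, τ) is connected.
Compute connected components by grouping points that agree on all clopens:
  component: {α, β, γ, δ, ε}


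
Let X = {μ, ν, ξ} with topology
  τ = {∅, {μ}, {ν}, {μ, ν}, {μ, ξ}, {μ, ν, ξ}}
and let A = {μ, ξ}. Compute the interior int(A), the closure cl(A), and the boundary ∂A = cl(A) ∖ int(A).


int(A) = {μ, ξ}, cl(A) = {μ, ξ}, ∂A = ∅.

Closed sets in (X, τ) are complements of opens:
  closed(X, τ) = {∅, {ν}, {ξ}, {μ, ξ}, {ν, ξ}, {μ, ν, ξ}}.
int(A) = ⋃ {U ∈ τ : U ⊆ A}. Opens contained in A: ∅, {μ}, {μ, ξ}.
Taking the union of these: int(A) = {μ, ξ}.
cl(A) = ⋂ {C closed : A ⊆ C}. Closed sets containing A: {μ, ξ}, {μ, ν, ξ}.
Intersecting these: cl(A) = {μ, ξ}.
∂A = cl(A) ∖ int(A) = {μ, ξ} ∖ {μ, ξ} = ∅.


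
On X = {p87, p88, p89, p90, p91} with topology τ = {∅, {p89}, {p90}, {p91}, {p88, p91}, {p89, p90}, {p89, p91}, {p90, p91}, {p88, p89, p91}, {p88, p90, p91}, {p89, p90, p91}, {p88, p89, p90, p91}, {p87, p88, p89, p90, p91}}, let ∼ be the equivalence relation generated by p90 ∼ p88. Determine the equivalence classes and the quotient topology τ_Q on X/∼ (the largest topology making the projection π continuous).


X/∼ = {[p87], [p88=p90], [p89], [p91]}; |τ_Q| = 7.

Equivalence classes: [p87], [p88=p90], [p89], [p91].
Quotient map π: X → X/∼ sends p87 ↦ [p87], p88 ↦ [p88=p90], p89 ↦ [p89], p90 ↦ [p88=p90], p91 ↦ [p91].
For each subset V ⊆ X/∼, compute π^{-1}(V) ⊆ X and check whether π^{-1}(V) ∈ τ. V is open in τ_Q iff π^{-1}(V) ∈ τ.
  V = {}: π^{-1}(V) = ∅ ∈ τ ✓.
  V = {[p87]}: π^{-1}(V) = {p87} ∉ τ ✗.
  V = {[p88=p90]}: π^{-1}(V) = {p88, p90} ∉ τ ✗.
  V = {[p87], [p88=p90]}: π^{-1}(V) = {p87, p88, p90} ∉ τ ✗.
  V = {[p89]}: π^{-1}(V) = {p89} ∈ τ ✓.
  V = {[p87], [p89]}: π^{-1}(V) = {p87, p89} ∉ τ ✗.
  V = {[p88=p90], [p89]}: π^{-1}(V) = {p88, p89, p90} ∉ τ ✗.
  V = {[p87], [p88=p90], [p89]}: π^{-1}(V) = {p87, p88, p89, p90} ∉ τ ✗.
  V = {[p91]}: π^{-1}(V) = {p91} ∈ τ ✓.
  V = {[p87], [p91]}: π^{-1}(V) = {p87, p91} ∉ τ ✗.
  V = {[p88=p90], [p91]}: π^{-1}(V) = {p88, p90, p91} ∈ τ ✓.
  V = {[p87], [p88=p90], [p91]}: π^{-1}(V) = {p87, p88, p90, p91} ∉ τ ✗.
  V = {[p89], [p91]}: π^{-1}(V) = {p89, p91} ∈ τ ✓.
  V = {[p87], [p89], [p91]}: π^{-1}(V) = {p87, p89, p91} ∉ τ ✗.
  V = {[p88=p90], [p89], [p91]}: π^{-1}(V) = {p88, p89, p90, p91} ∈ τ ✓.
  V = {[p87], [p88=p90], [p89], [p91]}: π^{-1}(V) = {p87, p88, p89, p90, p91} ∈ τ ✓.
Open sets in the quotient: τ_Q = {{}, {[p89]}, {[p91]}, {[p88=p90], [p91]}, {[p89], [p91]}, {[p88=p90], [p89], [p91]}, {[p87], [p88=p90], [p89], [p91]}} (7 elements).


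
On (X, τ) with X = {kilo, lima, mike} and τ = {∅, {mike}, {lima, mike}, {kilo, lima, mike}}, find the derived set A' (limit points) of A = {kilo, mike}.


A' = {kilo, lima}

For each x ∈ X, list the open sets U ∈ τ with x ∈ U, then check whether U ∩ (A ∖ {x}) ≠ ∅ for every such U.
  x = kilo: opens ∋ x are {kilo, lima, mike}; each meets A ∖ {kilo}, so x IS a limit point.
  x = lima: opens ∋ x are {lima, mike}, {kilo, lima, mike}; each meets A ∖ {lima}, so x IS a limit point.
  x = mike: open {mike} ∋ x has {mike} ∩ (A ∖ {mike}) = ∅, so x is NOT a limit point.
Collecting: A' = {kilo, lima}.


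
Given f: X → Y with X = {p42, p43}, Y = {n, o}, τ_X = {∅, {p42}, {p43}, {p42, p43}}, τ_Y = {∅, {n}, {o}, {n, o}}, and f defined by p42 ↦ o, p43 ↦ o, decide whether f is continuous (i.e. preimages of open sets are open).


f IS continuous.

Compute f^{-1}(U) for each U ∈ τ_Y:
  U = ∅: f^{-1}(U) = ∅ ∈ τ_X ✓.
  U = {n}: f^{-1}(U) = ∅ ∈ τ_X ✓.
  U = {o}: f^{-1}(U) = {p42, p43} ∈ τ_X ✓.
  U = {n, o}: f^{-1}(U) = {p42, p43} ∈ τ_X ✓.
Every preimage lies in τ_X, so f IS continuous.


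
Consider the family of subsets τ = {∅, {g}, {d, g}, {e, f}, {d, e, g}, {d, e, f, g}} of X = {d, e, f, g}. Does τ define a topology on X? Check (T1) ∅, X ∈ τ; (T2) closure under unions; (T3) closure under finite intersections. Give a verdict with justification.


τ is NOT a topology on X.

Axiom (T1): ∅ ∈ τ? Yes; X ∈ τ? Yes.
Axiom (T2/T3): check pairwise unions and intersections of members of τ.
Counterexample for (T2): {g} ∪ {e, f} = {e, f, g} ∉ τ. Therefore τ is NOT a topology.


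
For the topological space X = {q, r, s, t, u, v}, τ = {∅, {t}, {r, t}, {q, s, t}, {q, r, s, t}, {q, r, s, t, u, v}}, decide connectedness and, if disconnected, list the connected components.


(X, τ) is connected.

Find clopen sets (U ∈ τ with X ∖ U ∈ τ):
  U = ∅, X ∖ U = {q, r, s, t, u, v} — both open, so U is clopen.
  U = {q, r, s, t, u, v}, X ∖ U = ∅ — both open, so U is clopen.
Only trivial clopens (∅ and X) exist, so (X, τ) is connected.
Compute connected components by grouping points that agree on all clopens:
  component: {q, r, s, t, u, v}


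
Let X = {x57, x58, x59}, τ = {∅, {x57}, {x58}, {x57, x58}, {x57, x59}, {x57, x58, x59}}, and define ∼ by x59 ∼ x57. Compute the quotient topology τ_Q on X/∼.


X/∼ = {[x57=x59], [x58]}; |τ_Q| = 4.

Equivalence classes: [x57=x59], [x58].
Quotient map π: X → X/∼ sends x57 ↦ [x57=x59], x58 ↦ [x58], x59 ↦ [x57=x59].
For each subset V ⊆ X/∼, compute π^{-1}(V) ⊆ X and check whether π^{-1}(V) ∈ τ. V is open in τ_Q iff π^{-1}(V) ∈ τ.
  V = {}: π^{-1}(V) = ∅ ∈ τ ✓.
  V = {[x57=x59]}: π^{-1}(V) = {x57, x59} ∈ τ ✓.
  V = {[x58]}: π^{-1}(V) = {x58} ∈ τ ✓.
  V = {[x57=x59], [x58]}: π^{-1}(V) = {x57, x58, x59} ∈ τ ✓.
Open sets in the quotient: τ_Q = {{}, {[x57=x59]}, {[x58]}, {[x57=x59], [x58]}} (4 elements).


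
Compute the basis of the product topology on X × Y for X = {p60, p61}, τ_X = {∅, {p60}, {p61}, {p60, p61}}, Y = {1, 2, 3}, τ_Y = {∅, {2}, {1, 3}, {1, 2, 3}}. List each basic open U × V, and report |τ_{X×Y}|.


Basis B = {∅ × ∅, {p60} × {2}, {p61} × {2}, {p60} × {1, 3}, {p60, p61} × {2}, {p61} × {1, 3}, {p60} × {1, 2, 3}, {p61} × {1, 2, 3}, {p60, p61} × {1, 3}, {p60, p61} × {1, 2, 3}}; |τ_{X×Y}| = 16.

Enumerate products U × V with U ∈ τ_X, V ∈ τ_Y (deduplicated):
  ∅ × ∅ = {} (∅)
  {p60} × {2} = {(p60,2)}
  {p61} × {2} = {(p61,2)}
  {p60} × {1, 3} = {(p60,1), (p60,3)}
  {p60, p61} × {2} = {(p60,2), (p61,2)}
  {p61} × {1, 3} = {(p61,1), (p61,3)}
  {p60} × {1, 2, 3} = {(p60,1), (p60,2), (p60,3)}
  {p61} × {1, 2, 3} = {(p61,1), (p61,2), (p61,3)}
  {p60, p61} × {1, 3} = {(p60,1), (p60,3), (p61,1), (p61,3)}
  {p60, p61} × {1, 2, 3} = {(p60,1), (p60,2), (p60,3), (p61,1), (p61,2), (p61,3)}
These 10 distinct sets form the basis B.
Close under arbitrary unions to get τ_{X×Y}; counting gives |τ_{X×Y}| = 16.


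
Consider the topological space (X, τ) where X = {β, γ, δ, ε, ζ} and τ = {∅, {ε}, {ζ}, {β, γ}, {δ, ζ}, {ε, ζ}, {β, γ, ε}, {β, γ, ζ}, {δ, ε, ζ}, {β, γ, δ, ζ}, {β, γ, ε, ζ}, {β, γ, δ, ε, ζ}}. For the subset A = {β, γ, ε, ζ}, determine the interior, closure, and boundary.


int(A) = {β, γ, ε, ζ}, cl(A) = {β, γ, δ, ε, ζ}, ∂A = {δ}.

Closed sets in (X, τ) are complements of opens:
  closed(X, τ) = {∅, {δ}, {ε}, {β, γ}, {δ, ε}, {δ, ζ}, {β, γ, δ}, {β, γ, ε}, {δ, ε, ζ}, {β, γ, δ, ε}, {β, γ, δ, ζ}, {β, γ, δ, ε, ζ}}.
int(A) = ⋃ {U ∈ τ : U ⊆ A}. Opens contained in A: ∅, {ε}, {ζ}, {β, γ}, {ε, ζ}, {β, γ, ε}, {β, γ, ζ}, {β, γ, ε, ζ}.
Taking the union of these: int(A) = {β, γ, ε, ζ}.
cl(A) = ⋂ {C closed : A ⊆ C}. Closed sets containing A: {β, γ, δ, ε, ζ}.
Intersecting these: cl(A) = {β, γ, δ, ε, ζ}.
∂A = cl(A) ∖ int(A) = {β, γ, δ, ε, ζ} ∖ {β, γ, ε, ζ} = {δ}.


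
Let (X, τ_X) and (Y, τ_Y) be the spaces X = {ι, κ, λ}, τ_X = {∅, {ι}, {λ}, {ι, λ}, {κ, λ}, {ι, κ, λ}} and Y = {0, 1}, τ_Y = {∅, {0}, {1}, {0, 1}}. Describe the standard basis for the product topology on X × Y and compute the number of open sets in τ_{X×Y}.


Basis B = {∅ × ∅, {ι} × {0}, {ι} × {1}, {λ} × {0}, {λ} × {1}, {ι} × {0, 1}, {ι, λ} × {0}, {ι, λ} × {1}, {κ, λ} × {0}, {κ, λ} × {1}, {λ} × {0, 1}, {ι, κ, λ} × {0}, {ι, κ, λ} × {1}, {ι, λ} × {0, 1}, {κ, λ} × {0, 1}, {ι, κ, λ} × {0, 1}}; |τ_{X×Y}| = 36.

Enumerate products U × V with U ∈ τ_X, V ∈ τ_Y (deduplicated):
  ∅ × ∅ = {} (∅)
  {ι} × {0} = {(ι,0)}
  {ι} × {1} = {(ι,1)}
  {λ} × {0} = {(λ,0)}
  {λ} × {1} = {(λ,1)}
  {ι} × {0, 1} = {(ι,0), (ι,1)}
  {ι, λ} × {0} = {(ι,0), (λ,0)}
  {ι, λ} × {1} = {(ι,1), (λ,1)}
  {κ, λ} × {0} = {(κ,0), (λ,0)}
  {κ, λ} × {1} = {(κ,1), (λ,1)}
  {λ} × {0, 1} = {(λ,0), (λ,1)}
  {ι, κ, λ} × {0} = {(ι,0), (κ,0), (λ,0)}
  {ι, κ, λ} × {1} = {(ι,1), (κ,1), (λ,1)}
  {ι, λ} × {0, 1} = {(ι,0), (ι,1), (λ,0), (λ,1)}
  {κ, λ} × {0, 1} = {(κ,0), (κ,1), (λ,0), (λ,1)}
  {ι, κ, λ} × {0, 1} = {(ι,0), (ι,1), (κ,0), (κ,1), (λ,0), (λ,1)}
These 16 distinct sets form the basis B.
Close under arbitrary unions to get τ_{X×Y}; counting gives |τ_{X×Y}| = 36.


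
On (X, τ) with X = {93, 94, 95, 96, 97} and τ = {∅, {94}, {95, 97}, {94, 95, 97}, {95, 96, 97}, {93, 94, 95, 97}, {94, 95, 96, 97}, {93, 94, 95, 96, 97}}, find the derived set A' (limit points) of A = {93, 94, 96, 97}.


A' = {93, 95, 96}

For each x ∈ X, list the open sets U ∈ τ with x ∈ U, then check whether U ∩ (A ∖ {x}) ≠ ∅ for every such U.
  x = 93: opens ∋ x are {93, 94, 95, 97}, {93, 94, 95, 96, 97}; each meets A ∖ {93}, so x IS a limit point.
  x = 94: open {94} ∋ x has {94} ∩ (A ∖ {94}) = ∅, so x is NOT a limit point.
  x = 95: opens ∋ x are {95, 97}, {94, 95, 97}, {95, 96, 97}, {93, 94, 95, 97}, {94, 95, 96, 97}, {93, 94, 95, 96, 97}; each meets A ∖ {95}, so x IS a limit point.
  x = 96: opens ∋ x are {95, 96, 97}, {94, 95, 96, 97}, {93, 94, 95, 96, 97}; each meets A ∖ {96}, so x IS a limit point.
  x = 97: open {95, 97} ∋ x has {95, 97} ∩ (A ∖ {97}) = ∅, so x is NOT a limit point.
Collecting: A' = {93, 95, 96}.


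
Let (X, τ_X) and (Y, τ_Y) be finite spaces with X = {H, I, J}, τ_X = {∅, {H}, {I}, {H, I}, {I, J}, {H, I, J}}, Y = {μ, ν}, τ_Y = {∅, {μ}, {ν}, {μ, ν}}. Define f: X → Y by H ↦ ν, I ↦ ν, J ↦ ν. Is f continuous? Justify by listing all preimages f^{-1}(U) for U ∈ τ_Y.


f IS continuous.

Compute f^{-1}(U) for each U ∈ τ_Y:
  U = ∅: f^{-1}(U) = ∅ ∈ τ_X ✓.
  U = {μ}: f^{-1}(U) = ∅ ∈ τ_X ✓.
  U = {ν}: f^{-1}(U) = {H, I, J} ∈ τ_X ✓.
  U = {μ, ν}: f^{-1}(U) = {H, I, J} ∈ τ_X ✓.
Every preimage lies in τ_X, so f IS continuous.


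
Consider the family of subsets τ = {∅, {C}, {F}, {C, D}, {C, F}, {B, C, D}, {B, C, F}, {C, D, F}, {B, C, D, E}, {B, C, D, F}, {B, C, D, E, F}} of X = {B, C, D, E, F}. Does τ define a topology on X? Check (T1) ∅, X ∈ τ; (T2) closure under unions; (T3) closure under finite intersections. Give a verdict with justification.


τ is NOT a topology on X.

Axiom (T1): ∅ ∈ τ? Yes; X ∈ τ? Yes.
Axiom (T2/T3): check pairwise unions and intersections of members of τ.
Counterexample for (T3): {B, C, D} ∩ {B, C, F} = {B, C} ∉ τ. Therefore τ is NOT a topology.


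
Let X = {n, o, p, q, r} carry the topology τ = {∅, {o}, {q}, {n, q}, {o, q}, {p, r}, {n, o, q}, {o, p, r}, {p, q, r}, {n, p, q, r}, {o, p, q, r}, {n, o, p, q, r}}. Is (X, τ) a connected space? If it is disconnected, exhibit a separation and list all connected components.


(X, τ) is disconnected; components = [{o}, {n, q}, {p, r}].

Find clopen sets (U ∈ τ with X ∖ U ∈ τ):
  U = ∅, X ∖ U = {n, o, p, q, r} — both open, so U is clopen.
  U = {o}, X ∖ U = {n, p, q, r} — both open, so U is clopen.
  U = {n, q}, X ∖ U = {o, p, r} — both open, so U is clopen.
  U = {p, r}, X ∖ U = {n, o, q} — both open, so U is clopen.
  U = {n, o, q}, X ∖ U = {p, r} — both open, so U is clopen.
  U = {o, p, r}, X ∖ U = {n, q} — both open, so U is clopen.
  U = {n, p, q, r}, X ∖ U = {o} — both open, so U is clopen.
  U = {n, o, p, q, r}, X ∖ U = ∅ — both open, so U is clopen.
Nontrivial clopen(s) exist: e.g. {n, p, q, r}. So (X, τ) is disconnected.
Compute connected components by grouping points that agree on all clopens:
  component: {o}
  component: {n, q}
  component: {p, r}


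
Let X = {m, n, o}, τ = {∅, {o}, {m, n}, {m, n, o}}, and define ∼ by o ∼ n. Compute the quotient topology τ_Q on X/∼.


X/∼ = {[m], [n=o]}; |τ_Q| = 2.

Equivalence classes: [m], [n=o].
Quotient map π: X → X/∼ sends m ↦ [m], n ↦ [n=o], o ↦ [n=o].
For each subset V ⊆ X/∼, compute π^{-1}(V) ⊆ X and check whether π^{-1}(V) ∈ τ. V is open in τ_Q iff π^{-1}(V) ∈ τ.
  V = {}: π^{-1}(V) = ∅ ∈ τ ✓.
  V = {[m]}: π^{-1}(V) = {m} ∉ τ ✗.
  V = {[n=o]}: π^{-1}(V) = {n, o} ∉ τ ✗.
  V = {[m], [n=o]}: π^{-1}(V) = {m, n, o} ∈ τ ✓.
Open sets in the quotient: τ_Q = {{}, {[m], [n=o]}} (2 elements).


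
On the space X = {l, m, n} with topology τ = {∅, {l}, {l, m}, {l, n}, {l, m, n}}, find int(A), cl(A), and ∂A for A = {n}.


int(A) = ∅, cl(A) = {n}, ∂A = {n}.

Closed sets in (X, τ) are complements of opens:
  closed(X, τ) = {∅, {m}, {n}, {m, n}, {l, m, n}}.
int(A) = ⋃ {U ∈ τ : U ⊆ A}. Opens contained in A: ∅.
Taking the union of these: int(A) = ∅.
cl(A) = ⋂ {C closed : A ⊆ C}. Closed sets containing A: {n}, {m, n}, {l, m, n}.
Intersecting these: cl(A) = {n}.
∂A = cl(A) ∖ int(A) = {n} ∖ ∅ = {n}.


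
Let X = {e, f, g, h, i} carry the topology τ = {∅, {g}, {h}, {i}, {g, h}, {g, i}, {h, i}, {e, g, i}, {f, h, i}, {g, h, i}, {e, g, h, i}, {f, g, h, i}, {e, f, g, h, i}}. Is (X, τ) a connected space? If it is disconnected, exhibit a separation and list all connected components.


(X, τ) is connected.

Find clopen sets (U ∈ τ with X ∖ U ∈ τ):
  U = ∅, X ∖ U = {e, f, g, h, i} — both open, so U is clopen.
  U = {e, f, g, h, i}, X ∖ U = ∅ — both open, so U is clopen.
Only trivial clopens (∅ and X) exist, so (X, τ) is connected.
Compute connected components by grouping points that agree on all clopens:
  component: {e, f, g, h, i}


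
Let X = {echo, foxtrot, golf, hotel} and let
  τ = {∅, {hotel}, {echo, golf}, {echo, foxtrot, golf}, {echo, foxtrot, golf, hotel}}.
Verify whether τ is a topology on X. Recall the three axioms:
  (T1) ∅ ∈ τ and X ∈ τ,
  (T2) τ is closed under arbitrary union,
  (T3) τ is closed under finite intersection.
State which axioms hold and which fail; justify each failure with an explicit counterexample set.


τ is NOT a topology on X.

Axiom (T1): ∅ ∈ τ? Yes; X ∈ τ? Yes.
Axiom (T2/T3): check pairwise unions and intersections of members of τ.
Counterexample for (T2): {hotel} ∪ {echo, golf} = {echo, golf, hotel} ∉ τ. Therefore τ is NOT a topology.


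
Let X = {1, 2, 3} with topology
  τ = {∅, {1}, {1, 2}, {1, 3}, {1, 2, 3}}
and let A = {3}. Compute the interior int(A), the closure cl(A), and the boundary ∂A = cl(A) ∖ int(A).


int(A) = ∅, cl(A) = {3}, ∂A = {3}.

Closed sets in (X, τ) are complements of opens:
  closed(X, τ) = {∅, {2}, {3}, {2, 3}, {1, 2, 3}}.
int(A) = ⋃ {U ∈ τ : U ⊆ A}. Opens contained in A: ∅.
Taking the union of these: int(A) = ∅.
cl(A) = ⋂ {C closed : A ⊆ C}. Closed sets containing A: {3}, {2, 3}, {1, 2, 3}.
Intersecting these: cl(A) = {3}.
∂A = cl(A) ∖ int(A) = {3} ∖ ∅ = {3}.


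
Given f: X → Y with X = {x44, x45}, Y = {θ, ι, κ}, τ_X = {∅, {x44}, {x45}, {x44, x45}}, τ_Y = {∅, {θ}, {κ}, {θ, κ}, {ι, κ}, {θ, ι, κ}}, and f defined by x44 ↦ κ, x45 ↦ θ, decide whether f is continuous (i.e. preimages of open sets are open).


f IS continuous.

Compute f^{-1}(U) for each U ∈ τ_Y:
  U = ∅: f^{-1}(U) = ∅ ∈ τ_X ✓.
  U = {θ}: f^{-1}(U) = {x45} ∈ τ_X ✓.
  U = {κ}: f^{-1}(U) = {x44} ∈ τ_X ✓.
  U = {θ, κ}: f^{-1}(U) = {x44, x45} ∈ τ_X ✓.
  U = {ι, κ}: f^{-1}(U) = {x44} ∈ τ_X ✓.
  U = {θ, ι, κ}: f^{-1}(U) = {x44, x45} ∈ τ_X ✓.
Every preimage lies in τ_X, so f IS continuous.


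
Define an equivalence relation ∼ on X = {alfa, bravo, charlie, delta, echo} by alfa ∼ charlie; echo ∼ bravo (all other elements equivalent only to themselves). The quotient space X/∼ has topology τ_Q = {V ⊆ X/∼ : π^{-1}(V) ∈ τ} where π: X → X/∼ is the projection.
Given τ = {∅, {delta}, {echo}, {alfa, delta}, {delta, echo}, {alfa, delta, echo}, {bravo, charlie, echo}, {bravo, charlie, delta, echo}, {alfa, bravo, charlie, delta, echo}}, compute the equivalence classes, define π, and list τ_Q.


X/∼ = {[alfa=charlie], [bravo=echo], [delta]}; |τ_Q| = 3.

Equivalence classes: [alfa=charlie], [bravo=echo], [delta].
Quotient map π: X → X/∼ sends alfa ↦ [alfa=charlie], bravo ↦ [bravo=echo], charlie ↦ [alfa=charlie], delta ↦ [delta], echo ↦ [bravo=echo].
For each subset V ⊆ X/∼, compute π^{-1}(V) ⊆ X and check whether π^{-1}(V) ∈ τ. V is open in τ_Q iff π^{-1}(V) ∈ τ.
  V = {}: π^{-1}(V) = ∅ ∈ τ ✓.
  V = {[alfa=charlie]}: π^{-1}(V) = {alfa, charlie} ∉ τ ✗.
  V = {[bravo=echo]}: π^{-1}(V) = {bravo, echo} ∉ τ ✗.
  V = {[alfa=charlie], [bravo=echo]}: π^{-1}(V) = {alfa, bravo, charlie, echo} ∉ τ ✗.
  V = {[delta]}: π^{-1}(V) = {delta} ∈ τ ✓.
  V = {[alfa=charlie], [delta]}: π^{-1}(V) = {alfa, charlie, delta} ∉ τ ✗.
  V = {[bravo=echo], [delta]}: π^{-1}(V) = {bravo, delta, echo} ∉ τ ✗.
  V = {[alfa=charlie], [bravo=echo], [delta]}: π^{-1}(V) = {alfa, bravo, charlie, delta, echo} ∈ τ ✓.
Open sets in the quotient: τ_Q = {{}, {[delta]}, {[alfa=charlie], [bravo=echo], [delta]}} (3 elements).


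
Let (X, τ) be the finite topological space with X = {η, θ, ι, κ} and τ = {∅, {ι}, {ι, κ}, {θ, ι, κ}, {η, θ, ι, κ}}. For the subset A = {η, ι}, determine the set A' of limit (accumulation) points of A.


A' = {η, θ, κ}

For each x ∈ X, list the open sets U ∈ τ with x ∈ U, then check whether U ∩ (A ∖ {x}) ≠ ∅ for every such U.
  x = η: opens ∋ x are {η, θ, ι, κ}; each meets A ∖ {η}, so x IS a limit point.
  x = θ: opens ∋ x are {θ, ι, κ}, {η, θ, ι, κ}; each meets A ∖ {θ}, so x IS a limit point.
  x = ι: open {ι} ∋ x has {ι} ∩ (A ∖ {ι}) = ∅, so x is NOT a limit point.
  x = κ: opens ∋ x are {ι, κ}, {θ, ι, κ}, {η, θ, ι, κ}; each meets A ∖ {κ}, so x IS a limit point.
Collecting: A' = {η, θ, κ}.


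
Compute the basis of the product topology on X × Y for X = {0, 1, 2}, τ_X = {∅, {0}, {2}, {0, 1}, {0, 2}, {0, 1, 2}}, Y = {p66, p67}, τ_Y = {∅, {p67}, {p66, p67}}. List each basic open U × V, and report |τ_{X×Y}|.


Basis B = {∅ × ∅, {0} × {p67}, {2} × {p67}, {0} × {p66, p67}, {0, 1} × {p67}, {0, 2} × {p67}, {2} × {p66, p67}, {0, 1, 2} × {p67}, {0, 1} × {p66, p67}, {0, 2} × {p66, p67}, {0, 1, 2} × {p66, p67}}; |τ_{X×Y}| = 18.

Enumerate products U × V with U ∈ τ_X, V ∈ τ_Y (deduplicated):
  ∅ × ∅ = {} (∅)
  {0} × {p67} = {(0,p67)}
  {2} × {p67} = {(2,p67)}
  {0} × {p66, p67} = {(0,p66), (0,p67)}
  {0, 1} × {p67} = {(0,p67), (1,p67)}
  {0, 2} × {p67} = {(0,p67), (2,p67)}
  {2} × {p66, p67} = {(2,p66), (2,p67)}
  {0, 1, 2} × {p67} = {(0,p67), (1,p67), (2,p67)}
  {0, 1} × {p66, p67} = {(0,p66), (0,p67), (1,p66), (1,p67)}
  {0, 2} × {p66, p67} = {(0,p66), (0,p67), (2,p66), (2,p67)}
  {0, 1, 2} × {p66, p67} = {(0,p66), (0,p67), (1,p66), (1,p67), (2,p66), (2,p67)}
These 11 distinct sets form the basis B.
Close under arbitrary unions to get τ_{X×Y}; counting gives |τ_{X×Y}| = 18.


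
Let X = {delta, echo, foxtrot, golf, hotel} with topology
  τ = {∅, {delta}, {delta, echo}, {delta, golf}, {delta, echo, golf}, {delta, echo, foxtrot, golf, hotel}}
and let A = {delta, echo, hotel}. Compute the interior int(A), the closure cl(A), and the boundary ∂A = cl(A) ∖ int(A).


int(A) = {delta, echo}, cl(A) = {delta, echo, foxtrot, golf, hotel}, ∂A = {foxtrot, golf, hotel}.

Closed sets in (X, τ) are complements of opens:
  closed(X, τ) = {∅, {foxtrot, hotel}, {echo, foxtrot, hotel}, {foxtrot, golf, hotel}, {echo, foxtrot, golf, hotel}, {delta, echo, foxtrot, golf, hotel}}.
int(A) = ⋃ {U ∈ τ : U ⊆ A}. Opens contained in A: ∅, {delta}, {delta, echo}.
Taking the union of these: int(A) = {delta, echo}.
cl(A) = ⋂ {C closed : A ⊆ C}. Closed sets containing A: {delta, echo, foxtrot, golf, hotel}.
Intersecting these: cl(A) = {delta, echo, foxtrot, golf, hotel}.
∂A = cl(A) ∖ int(A) = {delta, echo, foxtrot, golf, hotel} ∖ {delta, echo} = {foxtrot, golf, hotel}.


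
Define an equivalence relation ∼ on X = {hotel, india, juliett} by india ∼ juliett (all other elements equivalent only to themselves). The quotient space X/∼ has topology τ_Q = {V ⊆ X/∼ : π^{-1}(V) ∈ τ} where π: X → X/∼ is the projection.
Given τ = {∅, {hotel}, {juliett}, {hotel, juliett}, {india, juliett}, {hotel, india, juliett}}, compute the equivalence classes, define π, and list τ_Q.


X/∼ = {[hotel], [india=juliett]}; |τ_Q| = 4.

Equivalence classes: [hotel], [india=juliett].
Quotient map π: X → X/∼ sends hotel ↦ [hotel], india ↦ [india=juliett], juliett ↦ [india=juliett].
For each subset V ⊆ X/∼, compute π^{-1}(V) ⊆ X and check whether π^{-1}(V) ∈ τ. V is open in τ_Q iff π^{-1}(V) ∈ τ.
  V = {}: π^{-1}(V) = ∅ ∈ τ ✓.
  V = {[hotel]}: π^{-1}(V) = {hotel} ∈ τ ✓.
  V = {[india=juliett]}: π^{-1}(V) = {india, juliett} ∈ τ ✓.
  V = {[hotel], [india=juliett]}: π^{-1}(V) = {hotel, india, juliett} ∈ τ ✓.
Open sets in the quotient: τ_Q = {{}, {[hotel]}, {[india=juliett]}, {[hotel], [india=juliett]}} (4 elements).


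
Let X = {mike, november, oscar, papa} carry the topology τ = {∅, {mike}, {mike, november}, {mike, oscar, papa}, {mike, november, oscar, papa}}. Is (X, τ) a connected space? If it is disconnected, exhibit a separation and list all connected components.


(X, τ) is connected.

Find clopen sets (U ∈ τ with X ∖ U ∈ τ):
  U = ∅, X ∖ U = {mike, november, oscar, papa} — both open, so U is clopen.
  U = {mike, november, oscar, papa}, X ∖ U = ∅ — both open, so U is clopen.
Only trivial clopens (∅ and X) exist, so (X, τ) is connected.
Compute connected components by grouping points that agree on all clopens:
  component: {mike, november, oscar, papa}


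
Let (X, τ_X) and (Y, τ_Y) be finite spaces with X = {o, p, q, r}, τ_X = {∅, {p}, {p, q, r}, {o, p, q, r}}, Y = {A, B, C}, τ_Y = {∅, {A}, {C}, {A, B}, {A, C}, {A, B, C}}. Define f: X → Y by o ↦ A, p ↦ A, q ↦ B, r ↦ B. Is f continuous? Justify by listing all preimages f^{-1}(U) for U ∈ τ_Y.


f is NOT continuous.

Compute f^{-1}(U) for each U ∈ τ_Y:
  U = ∅: f^{-1}(U) = ∅ ∈ τ_X ✓.
  U = {A}: f^{-1}(U) = {o, p} ∉ τ_X ✗.
  U = {C}: f^{-1}(U) = ∅ ∈ τ_X ✓.
  U = {A, B}: f^{-1}(U) = {o, p, q, r} ∈ τ_X ✓.
  U = {A, C}: f^{-1}(U) = {o, p} ∉ τ_X ✗.
  U = {A, B, C}: f^{-1}(U) = {o, p, q, r} ∈ τ_X ✓.
Found U = {A} with f^{-1}(U) = {o, p} not in τ_X. Therefore f is NOT continuous.


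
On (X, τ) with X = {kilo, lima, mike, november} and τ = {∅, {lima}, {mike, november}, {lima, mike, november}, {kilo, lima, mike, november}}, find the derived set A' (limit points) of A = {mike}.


A' = {kilo, november}

For each x ∈ X, list the open sets U ∈ τ with x ∈ U, then check whether U ∩ (A ∖ {x}) ≠ ∅ for every such U.
  x = kilo: opens ∋ x are {kilo, lima, mike, november}; each meets A ∖ {kilo}, so x IS a limit point.
  x = lima: open {lima} ∋ x has {lima} ∩ (A ∖ {lima}) = ∅, so x is NOT a limit point.
  x = mike: open {mike, november} ∋ x has {mike, november} ∩ (A ∖ {mike}) = ∅, so x is NOT a limit point.
  x = november: opens ∋ x are {mike, november}, {lima, mike, november}, {kilo, lima, mike, november}; each meets A ∖ {november}, so x IS a limit point.
Collecting: A' = {kilo, november}.


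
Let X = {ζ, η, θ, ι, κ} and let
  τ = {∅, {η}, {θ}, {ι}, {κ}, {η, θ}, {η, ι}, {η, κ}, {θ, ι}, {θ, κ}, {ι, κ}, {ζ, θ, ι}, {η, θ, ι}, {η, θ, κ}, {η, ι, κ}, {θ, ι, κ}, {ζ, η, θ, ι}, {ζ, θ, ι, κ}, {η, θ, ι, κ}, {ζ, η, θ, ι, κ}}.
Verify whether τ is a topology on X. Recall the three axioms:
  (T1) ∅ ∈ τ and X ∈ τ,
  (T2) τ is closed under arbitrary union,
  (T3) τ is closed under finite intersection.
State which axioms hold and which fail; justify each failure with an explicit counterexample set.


τ IS a topology on X.

Axiom (T1): ∅ ∈ τ? Yes; X ∈ τ? Yes.
Axiom (T2/T3): check pairwise unions and intersections of members of τ.
All pairwise intersections and unions checked — each lies in τ. Therefore τ satisfies (T1), (T2), (T3): it IS a topology on X.


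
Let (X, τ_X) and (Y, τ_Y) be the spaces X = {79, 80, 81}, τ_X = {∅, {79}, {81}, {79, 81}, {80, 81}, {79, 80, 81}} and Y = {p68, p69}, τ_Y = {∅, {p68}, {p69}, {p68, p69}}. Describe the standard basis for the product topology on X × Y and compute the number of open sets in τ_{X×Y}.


Basis B = {∅ × ∅, {79} × {p68}, {79} × {p69}, {81} × {p68}, {81} × {p69}, {79} × {p68, p69}, {79, 81} × {p68}, {79, 81} × {p69}, {80, 81} × {p68}, {80, 81} × {p69}, {81} × {p68, p69}, {79, 80, 81} × {p68}, {79, 80, 81} × {p69}, {79, 81} × {p68, p69}, {80, 81} × {p68, p69}, {79, 80, 81} × {p68, p69}}; |τ_{X×Y}| = 36.

Enumerate products U × V with U ∈ τ_X, V ∈ τ_Y (deduplicated):
  ∅ × ∅ = {} (∅)
  {79} × {p68} = {(79,p68)}
  {79} × {p69} = {(79,p69)}
  {81} × {p68} = {(81,p68)}
  {81} × {p69} = {(81,p69)}
  {79} × {p68, p69} = {(79,p68), (79,p69)}
  {79, 81} × {p68} = {(79,p68), (81,p68)}
  {79, 81} × {p69} = {(79,p69), (81,p69)}
  {80, 81} × {p68} = {(80,p68), (81,p68)}
  {80, 81} × {p69} = {(80,p69), (81,p69)}
  {81} × {p68, p69} = {(81,p68), (81,p69)}
  {79, 80, 81} × {p68} = {(79,p68), (80,p68), (81,p68)}
  {79, 80, 81} × {p69} = {(79,p69), (80,p69), (81,p69)}
  {79, 81} × {p68, p69} = {(79,p68), (79,p69), (81,p68), (81,p69)}
  {80, 81} × {p68, p69} = {(80,p68), (80,p69), (81,p68), (81,p69)}
  {79, 80, 81} × {p68, p69} = {(79,p68), (79,p69), (80,p68), (80,p69), (81,p68), (81,p69)}
These 16 distinct sets form the basis B.
Close under arbitrary unions to get τ_{X×Y}; counting gives |τ_{X×Y}| = 36.


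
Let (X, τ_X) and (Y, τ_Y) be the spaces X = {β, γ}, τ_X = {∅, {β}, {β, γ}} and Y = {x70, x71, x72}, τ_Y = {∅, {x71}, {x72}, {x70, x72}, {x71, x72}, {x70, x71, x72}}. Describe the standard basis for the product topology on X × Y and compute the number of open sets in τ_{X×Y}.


Basis B = {∅ × ∅, {β} × {x71}, {β} × {x72}, {β} × {x70, x72}, {β} × {x71, x72}, {β, γ} × {x71}, {β, γ} × {x72}, {β} × {x70, x71, x72}, {β, γ} × {x70, x72}, {β, γ} × {x71, x72}, {β, γ} × {x70, x71, x72}}; |τ_{X×Y}| = 18.

Enumerate products U × V with U ∈ τ_X, V ∈ τ_Y (deduplicated):
  ∅ × ∅ = {} (∅)
  {β} × {x71} = {(β,x71)}
  {β} × {x72} = {(β,x72)}
  {β} × {x70, x72} = {(β,x70), (β,x72)}
  {β} × {x71, x72} = {(β,x71), (β,x72)}
  {β, γ} × {x71} = {(β,x71), (γ,x71)}
  {β, γ} × {x72} = {(β,x72), (γ,x72)}
  {β} × {x70, x71, x72} = {(β,x70), (β,x71), (β,x72)}
  {β, γ} × {x70, x72} = {(β,x70), (β,x72), (γ,x70), (γ,x72)}
  {β, γ} × {x71, x72} = {(β,x71), (β,x72), (γ,x71), (γ,x72)}
  {β, γ} × {x70, x71, x72} = {(β,x70), (β,x71), (β,x72), (γ,x70), (γ,x71), (γ,x72)}
These 11 distinct sets form the basis B.
Close under arbitrary unions to get τ_{X×Y}; counting gives |τ_{X×Y}| = 18.


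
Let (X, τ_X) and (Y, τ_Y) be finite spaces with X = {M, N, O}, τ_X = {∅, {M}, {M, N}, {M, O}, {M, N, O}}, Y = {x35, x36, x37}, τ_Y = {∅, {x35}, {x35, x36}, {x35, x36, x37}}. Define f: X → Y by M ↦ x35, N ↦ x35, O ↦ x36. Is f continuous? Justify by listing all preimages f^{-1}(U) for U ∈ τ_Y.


f IS continuous.

Compute f^{-1}(U) for each U ∈ τ_Y:
  U = ∅: f^{-1}(U) = ∅ ∈ τ_X ✓.
  U = {x35}: f^{-1}(U) = {M, N} ∈ τ_X ✓.
  U = {x35, x36}: f^{-1}(U) = {M, N, O} ∈ τ_X ✓.
  U = {x35, x36, x37}: f^{-1}(U) = {M, N, O} ∈ τ_X ✓.
Every preimage lies in τ_X, so f IS continuous.


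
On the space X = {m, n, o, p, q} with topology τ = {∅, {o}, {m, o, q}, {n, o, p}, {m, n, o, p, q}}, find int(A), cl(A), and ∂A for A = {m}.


int(A) = ∅, cl(A) = {m, q}, ∂A = {m, q}.

Closed sets in (X, τ) are complements of opens:
  closed(X, τ) = {∅, {m, q}, {n, p}, {m, n, p, q}, {m, n, o, p, q}}.
int(A) = ⋃ {U ∈ τ : U ⊆ A}. Opens contained in A: ∅.
Taking the union of these: int(A) = ∅.
cl(A) = ⋂ {C closed : A ⊆ C}. Closed sets containing A: {m, q}, {m, n, p, q}, {m, n, o, p, q}.
Intersecting these: cl(A) = {m, q}.
∂A = cl(A) ∖ int(A) = {m, q} ∖ ∅ = {m, q}.


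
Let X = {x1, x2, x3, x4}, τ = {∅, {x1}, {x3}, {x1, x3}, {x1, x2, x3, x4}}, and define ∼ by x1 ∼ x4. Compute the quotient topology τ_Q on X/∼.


X/∼ = {[x1=x4], [x2], [x3]}; |τ_Q| = 3.

Equivalence classes: [x1=x4], [x2], [x3].
Quotient map π: X → X/∼ sends x1 ↦ [x1=x4], x2 ↦ [x2], x3 ↦ [x3], x4 ↦ [x1=x4].
For each subset V ⊆ X/∼, compute π^{-1}(V) ⊆ X and check whether π^{-1}(V) ∈ τ. V is open in τ_Q iff π^{-1}(V) ∈ τ.
  V = {}: π^{-1}(V) = ∅ ∈ τ ✓.
  V = {[x1=x4]}: π^{-1}(V) = {x1, x4} ∉ τ ✗.
  V = {[x2]}: π^{-1}(V) = {x2} ∉ τ ✗.
  V = {[x1=x4], [x2]}: π^{-1}(V) = {x1, x2, x4} ∉ τ ✗.
  V = {[x3]}: π^{-1}(V) = {x3} ∈ τ ✓.
  V = {[x1=x4], [x3]}: π^{-1}(V) = {x1, x3, x4} ∉ τ ✗.
  V = {[x2], [x3]}: π^{-1}(V) = {x2, x3} ∉ τ ✗.
  V = {[x1=x4], [x2], [x3]}: π^{-1}(V) = {x1, x2, x3, x4} ∈ τ ✓.
Open sets in the quotient: τ_Q = {{}, {[x3]}, {[x1=x4], [x2], [x3]}} (3 elements).


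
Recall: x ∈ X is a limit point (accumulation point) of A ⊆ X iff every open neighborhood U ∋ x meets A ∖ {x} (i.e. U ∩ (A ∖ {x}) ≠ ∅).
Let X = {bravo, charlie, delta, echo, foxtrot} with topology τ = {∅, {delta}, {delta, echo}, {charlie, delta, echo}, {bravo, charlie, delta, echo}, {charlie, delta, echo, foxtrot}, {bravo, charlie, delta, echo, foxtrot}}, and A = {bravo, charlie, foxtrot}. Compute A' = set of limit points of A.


A' = {bravo, foxtrot}

For each x ∈ X, list the open sets U ∈ τ with x ∈ U, then check whether U ∩ (A ∖ {x}) ≠ ∅ for every such U.
  x = bravo: opens ∋ x are {bravo, charlie, delta, echo}, {bravo, charlie, delta, echo, foxtrot}; each meets A ∖ {bravo}, so x IS a limit point.
  x = charlie: open {charlie, delta, echo} ∋ x has {charlie, delta, echo} ∩ (A ∖ {charlie}) = ∅, so x is NOT a limit point.
  x = delta: open {delta} ∋ x has {delta} ∩ (A ∖ {delta}) = ∅, so x is NOT a limit point.
  x = echo: open {delta, echo} ∋ x has {delta, echo} ∩ (A ∖ {echo}) = ∅, so x is NOT a limit point.
  x = foxtrot: opens ∋ x are {charlie, delta, echo, foxtrot}, {bravo, charlie, delta, echo, foxtrot}; each meets A ∖ {foxtrot}, so x IS a limit point.
Collecting: A' = {bravo, foxtrot}.


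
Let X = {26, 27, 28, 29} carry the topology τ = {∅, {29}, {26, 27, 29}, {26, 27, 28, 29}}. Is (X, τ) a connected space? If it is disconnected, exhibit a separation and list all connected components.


(X, τ) is connected.

Find clopen sets (U ∈ τ with X ∖ U ∈ τ):
  U = ∅, X ∖ U = {26, 27, 28, 29} — both open, so U is clopen.
  U = {26, 27, 28, 29}, X ∖ U = ∅ — both open, so U is clopen.
Only trivial clopens (∅ and X) exist, so (X, τ) is connected.
Compute connected components by grouping points that agree on all clopens:
  component: {26, 27, 28, 29}


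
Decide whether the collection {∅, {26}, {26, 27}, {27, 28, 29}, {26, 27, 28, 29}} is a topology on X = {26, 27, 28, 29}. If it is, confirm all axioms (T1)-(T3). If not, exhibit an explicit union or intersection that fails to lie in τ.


τ is NOT a topology on X.

Axiom (T1): ∅ ∈ τ? Yes; X ∈ τ? Yes.
Axiom (T2/T3): check pairwise unions and intersections of members of τ.
Counterexample for (T3): {26, 27} ∩ {27, 28, 29} = {27} ∉ τ. Therefore τ is NOT a topology.


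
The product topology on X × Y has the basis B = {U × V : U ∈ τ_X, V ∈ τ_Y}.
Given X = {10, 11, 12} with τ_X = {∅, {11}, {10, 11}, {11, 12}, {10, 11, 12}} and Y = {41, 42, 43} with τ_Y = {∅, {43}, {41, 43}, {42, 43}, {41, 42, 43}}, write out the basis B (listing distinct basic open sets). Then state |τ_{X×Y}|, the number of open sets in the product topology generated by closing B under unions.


Basis B = {∅ × ∅, {11} × {43}, {10, 11} × {43}, {11} × {41, 43}, {11} × {42, 43}, {11, 12} × {43}, {10, 11, 12} × {43}, {11} × {41, 42, 43}, {10, 11} × {41, 43}, {10, 11} × {42, 43}, {11, 12} × {41, 43}, {11, 12} × {42, 43}, {10, 11} × {41, 42, 43}, {10, 11, 12} × {41, 43}, {10, 11, 12} × {42, 43}, {11, 12} × {41, 42, 43}, {10, 11, 12} × {41, 42, 43}}; |τ_{X×Y}| = 48.

Enumerate products U × V with U ∈ τ_X, V ∈ τ_Y (deduplicated):
  ∅ × ∅ = {} (∅)
  {11} × {43} = {(11,43)}
  {10, 11} × {43} = {(10,43), (11,43)}
  {11} × {41, 43} = {(11,41), (11,43)}
  {11} × {42, 43} = {(11,42), (11,43)}
  {11, 12} × {43} = {(11,43), (12,43)}
  {10, 11, 12} × {43} = {(10,43), (11,43), (12,43)}
  {11} × {41, 42, 43} = {(11,41), (11,42), (11,43)}
  {10, 11} × {41, 43} = {(10,41), (10,43), (11,41), (11,43)}
  {10, 11} × {42, 43} = {(10,42), (10,43), (11,42), (11,43)}
  {11, 12} × {41, 43} = {(11,41), (11,43), (12,41), (12,43)}
  {11, 12} × {42, 43} = {(11,42), (11,43), (12,42), (12,43)}
  {10, 11} × {41, 42, 43} = {(10,41), (10,42), (10,43), (11,41), (11,42), (11,43)}
  {10, 11, 12} × {41, 43} = {(10,41), (10,43), (11,41), (11,43), (12,41), (12,43)}
  {10, 11, 12} × {42, 43} = {(10,42), (10,43), (11,42), (11,43), (12,42), (12,43)}
  {11, 12} × {41, 42, 43} = {(11,41), (11,42), (11,43), (12,41), (12,42), (12,43)}
  {10, 11, 12} × {41, 42, 43} = {(10,41), (10,42), (10,43), (11,41), (11,42), (11,43), (12,41), (12,42), (12,43)}
These 17 distinct sets form the basis B.
Close under arbitrary unions to get τ_{X×Y}; counting gives |τ_{X×Y}| = 48.
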